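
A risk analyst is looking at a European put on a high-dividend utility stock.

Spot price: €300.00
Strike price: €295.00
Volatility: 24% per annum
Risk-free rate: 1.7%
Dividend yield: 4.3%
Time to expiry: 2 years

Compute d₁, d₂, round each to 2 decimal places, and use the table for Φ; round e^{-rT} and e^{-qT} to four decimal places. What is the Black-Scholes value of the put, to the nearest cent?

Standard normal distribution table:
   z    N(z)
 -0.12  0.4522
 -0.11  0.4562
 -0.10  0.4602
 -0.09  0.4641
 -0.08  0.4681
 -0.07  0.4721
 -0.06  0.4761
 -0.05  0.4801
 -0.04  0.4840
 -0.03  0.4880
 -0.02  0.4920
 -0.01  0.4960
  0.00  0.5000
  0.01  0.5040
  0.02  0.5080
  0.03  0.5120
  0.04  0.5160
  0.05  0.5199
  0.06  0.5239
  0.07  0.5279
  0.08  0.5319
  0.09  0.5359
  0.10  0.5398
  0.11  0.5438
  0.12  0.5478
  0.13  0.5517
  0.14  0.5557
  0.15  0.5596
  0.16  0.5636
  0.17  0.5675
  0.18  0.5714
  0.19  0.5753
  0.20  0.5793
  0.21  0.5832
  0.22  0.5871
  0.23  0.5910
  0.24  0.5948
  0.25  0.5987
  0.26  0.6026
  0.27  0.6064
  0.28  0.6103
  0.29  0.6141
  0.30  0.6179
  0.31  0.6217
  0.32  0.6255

T = 2;  σ√T = 0.3394
ln(S/K) + (r − q + σ²/2)T = ln(300/295) + (0.017 − 0.043 + 0.24²/2)·2 = 0.0168 + 0.0056 = 0.0224
d₁ = 0.0224 / 0.3394 = 0.0660 ≈ 0.07
d₂ = d₁ − σ√T = 0.0660 − 0.3394 = -0.2734 ≈ -0.27
e^(−qT) = e^(−0.043·2) = 0.9176;  e^(−rT) = e^(−0.017·2) = 0.9666
P = 295·0.9666·N(0.27) − 300·0.9176·N(-0.07) = 295·0.9666·0.6064 − 300·0.9176·0.4721 = 172.9131 − 129.9597 = 42.9535

€42.95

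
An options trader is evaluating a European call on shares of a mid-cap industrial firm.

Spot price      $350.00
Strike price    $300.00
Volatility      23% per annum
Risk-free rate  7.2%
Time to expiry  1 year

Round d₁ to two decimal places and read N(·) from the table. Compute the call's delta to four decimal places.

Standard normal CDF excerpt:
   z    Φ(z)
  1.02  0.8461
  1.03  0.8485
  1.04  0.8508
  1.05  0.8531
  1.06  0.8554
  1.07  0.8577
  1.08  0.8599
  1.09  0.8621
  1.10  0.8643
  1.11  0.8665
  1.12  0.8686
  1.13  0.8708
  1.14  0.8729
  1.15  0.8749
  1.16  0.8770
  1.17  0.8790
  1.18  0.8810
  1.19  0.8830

σ√T = 0.23 × 1.0000 = 0.2300
ln(S/K) + (r + σ²/2)T = ln(350/300) + (0.072 + 0.23²/2)·1 = 0.1542 + 0.0984 = 0.2526
d₁ = 0.2526 / 0.2300 = 1.0983 ≈ 1.10
N(d₁) = N(1.10) = 0.8643
Δ_call = N(d₁) = 0.8643

0.8643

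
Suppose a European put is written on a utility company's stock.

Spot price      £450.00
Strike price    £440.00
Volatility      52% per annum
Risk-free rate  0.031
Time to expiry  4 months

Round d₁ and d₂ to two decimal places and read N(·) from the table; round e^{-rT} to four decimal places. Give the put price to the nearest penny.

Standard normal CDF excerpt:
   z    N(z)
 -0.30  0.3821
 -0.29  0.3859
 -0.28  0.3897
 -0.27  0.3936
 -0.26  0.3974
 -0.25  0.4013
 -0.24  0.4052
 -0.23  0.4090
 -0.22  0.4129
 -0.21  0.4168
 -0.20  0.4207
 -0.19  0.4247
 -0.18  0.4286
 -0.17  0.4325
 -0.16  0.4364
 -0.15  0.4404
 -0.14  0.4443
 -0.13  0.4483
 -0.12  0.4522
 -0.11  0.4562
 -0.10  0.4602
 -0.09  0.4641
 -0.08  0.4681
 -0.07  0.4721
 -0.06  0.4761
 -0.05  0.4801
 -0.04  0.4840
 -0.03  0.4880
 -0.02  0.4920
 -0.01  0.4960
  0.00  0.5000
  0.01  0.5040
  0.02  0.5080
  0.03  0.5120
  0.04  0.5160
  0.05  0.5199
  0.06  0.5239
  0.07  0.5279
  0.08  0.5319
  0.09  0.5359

T = 0.3333;  σ√T = 0.3002
d₁ = [ln(450/440) + (0.031 + 0.52²/2)·0.3333] / 0.3002 = [0.0225 + 0.0554] / 0.3002 = 0.2594 which rounds to 0.26
d₂ = d₁ − σ√T = 0.2594 − 0.3002 = -0.0408 which rounds to -0.04
exp(−rT) = exp(−0.031·0.3333) = 0.9897
P = 440·0.9897·N(0.04) − 450·N(-0.26) = 440·0.9897·0.5160 − 450·0.3974 = 224.7015 − 178.8300 = 45.8715

£45.87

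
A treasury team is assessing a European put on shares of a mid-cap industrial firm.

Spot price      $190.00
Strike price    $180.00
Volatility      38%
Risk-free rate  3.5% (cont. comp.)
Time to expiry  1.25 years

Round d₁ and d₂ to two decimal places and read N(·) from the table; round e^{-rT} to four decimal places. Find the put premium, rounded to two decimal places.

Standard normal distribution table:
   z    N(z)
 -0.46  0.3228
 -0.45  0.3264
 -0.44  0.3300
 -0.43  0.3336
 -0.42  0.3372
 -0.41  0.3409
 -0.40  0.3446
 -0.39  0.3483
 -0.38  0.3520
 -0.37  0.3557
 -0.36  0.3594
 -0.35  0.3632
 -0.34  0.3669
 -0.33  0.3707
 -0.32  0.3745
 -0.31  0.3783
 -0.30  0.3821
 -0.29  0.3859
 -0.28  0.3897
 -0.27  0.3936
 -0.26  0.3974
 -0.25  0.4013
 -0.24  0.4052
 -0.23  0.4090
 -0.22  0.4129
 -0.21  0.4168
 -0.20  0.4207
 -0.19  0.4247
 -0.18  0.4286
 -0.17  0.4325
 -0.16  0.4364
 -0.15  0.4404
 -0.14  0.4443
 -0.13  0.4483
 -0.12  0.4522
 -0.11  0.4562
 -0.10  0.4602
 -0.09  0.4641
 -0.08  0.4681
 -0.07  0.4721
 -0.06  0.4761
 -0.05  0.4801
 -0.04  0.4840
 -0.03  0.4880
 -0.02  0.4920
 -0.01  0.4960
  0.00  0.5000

$22.07

σ√T = 0.38 × 1.1180 = 0.4249
ln(S/K) + (r + σ²/2)T = ln(190/180) + (0.035 + 0.38²/2)·1.25 = 0.0541 + 0.1340 = 0.1881
d₁ = 0.1881 / 0.4249 = 0.4427 ≈ 0.44
d₂ = d₁ − σ√T = 0.4427 − 0.4249 = 0.0178 ≈ 0.02
e^(−rT) = e^(−0.035·1.25) = 0.9572
P = 180·0.9572·N(-0.02) − 190·N(-0.44) = 180·0.9572·0.4920 − 190·0.3300 = 84.7696 − 62.7000 = 22.0696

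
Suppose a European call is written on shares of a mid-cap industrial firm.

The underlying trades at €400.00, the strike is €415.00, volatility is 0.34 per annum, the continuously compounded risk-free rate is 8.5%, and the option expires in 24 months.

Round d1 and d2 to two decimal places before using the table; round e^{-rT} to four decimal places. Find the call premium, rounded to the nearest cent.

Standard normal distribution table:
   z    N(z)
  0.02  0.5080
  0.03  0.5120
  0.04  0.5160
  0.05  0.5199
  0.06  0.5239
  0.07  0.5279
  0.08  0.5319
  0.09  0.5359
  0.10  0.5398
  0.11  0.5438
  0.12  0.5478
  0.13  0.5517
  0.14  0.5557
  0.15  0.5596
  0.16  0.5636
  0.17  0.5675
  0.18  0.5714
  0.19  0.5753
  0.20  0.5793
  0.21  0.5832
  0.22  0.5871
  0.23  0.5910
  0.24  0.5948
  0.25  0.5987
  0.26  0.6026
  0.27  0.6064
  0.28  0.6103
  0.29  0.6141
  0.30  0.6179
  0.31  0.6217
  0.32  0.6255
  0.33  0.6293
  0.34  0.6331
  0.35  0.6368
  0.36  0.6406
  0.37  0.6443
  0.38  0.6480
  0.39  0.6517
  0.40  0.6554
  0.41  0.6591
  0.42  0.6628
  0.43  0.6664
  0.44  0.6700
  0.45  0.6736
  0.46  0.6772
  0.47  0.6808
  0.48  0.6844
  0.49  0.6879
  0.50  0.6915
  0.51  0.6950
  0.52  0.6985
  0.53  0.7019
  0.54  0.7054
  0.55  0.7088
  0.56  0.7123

σ√T = 0.34 × 1.4142 = 0.4808
ln(S/K) + (r + σ²/2)T = ln(400/415) + (0.085 + 0.34²/2)·2 = -0.0368 + 0.2856 = 0.2488
d₁ = 0.2488 / 0.4808 = 0.5174 ≈ 0.52
d₂ = d₁ − σ√T = 0.5174 − 0.4808 = 0.0366 ≈ 0.04
exp(−rT) = exp(−0.085·2) = 0.8437
N(d₁) = N(0.52) = 0.6985;  N(d₂) = N(0.04) = 0.5160
C = 400·0.6985 − 415·0.8437·0.5160 = 279.4000 − 180.6699 = 98.7301

€98.73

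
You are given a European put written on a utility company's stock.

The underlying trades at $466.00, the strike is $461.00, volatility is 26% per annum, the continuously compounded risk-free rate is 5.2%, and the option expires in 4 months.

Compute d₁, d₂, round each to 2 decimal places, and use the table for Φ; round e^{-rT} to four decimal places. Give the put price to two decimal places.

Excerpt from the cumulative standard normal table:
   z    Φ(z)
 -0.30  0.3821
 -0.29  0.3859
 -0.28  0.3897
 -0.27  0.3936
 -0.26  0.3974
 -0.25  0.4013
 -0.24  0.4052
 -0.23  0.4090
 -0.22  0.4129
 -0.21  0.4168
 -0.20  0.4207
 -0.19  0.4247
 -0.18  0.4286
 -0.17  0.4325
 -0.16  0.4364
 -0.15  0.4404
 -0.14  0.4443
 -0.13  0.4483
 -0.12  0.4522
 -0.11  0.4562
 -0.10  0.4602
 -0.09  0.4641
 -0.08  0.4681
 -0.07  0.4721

T = 0.3333;  σ√T = 0.1501
d₁ = [ln(466/461) + (0.052 + 0.26²/2)·0.3333] / 0.1501 = [0.0108 + 0.0286] / 0.1501 = 0.2624 ⇒ 0.26
d₂ = d₁ − σ√T = 0.2624 − 0.1501 = 0.1123 ⇒ 0.11
e^(−rT) = e^(−0.052·0.3333) = 0.9828
N(−d₂) = N(-0.11) = 0.4562;  N(−d₁) = N(-0.26) = 0.3974
P = 461·0.9828·0.4562 − 466·0.3974 = 206.6909 − 185.1884 = 21.5025

$21.50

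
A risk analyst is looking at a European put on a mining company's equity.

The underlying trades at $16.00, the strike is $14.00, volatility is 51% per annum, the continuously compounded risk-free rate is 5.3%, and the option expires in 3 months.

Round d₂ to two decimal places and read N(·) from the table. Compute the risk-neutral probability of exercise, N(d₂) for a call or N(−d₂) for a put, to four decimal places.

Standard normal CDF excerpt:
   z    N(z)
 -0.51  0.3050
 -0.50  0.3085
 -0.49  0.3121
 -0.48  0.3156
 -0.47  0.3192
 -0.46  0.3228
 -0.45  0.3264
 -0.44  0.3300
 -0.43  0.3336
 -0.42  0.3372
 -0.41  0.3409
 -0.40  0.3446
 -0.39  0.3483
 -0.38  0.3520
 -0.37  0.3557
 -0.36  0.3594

0.3264

σ√T = 0.51·√0.25 = 0.2550
ln(S/K) + (r + σ²/2)T = ln(16/14) + (0.053 + 0.51²/2)·0.25 = 0.1335 + 0.0458 = 0.1793
d₁ = 0.1793 / 0.2550 = 0.7031 ⇒ 0.70
d₂ = d₁ − σ√T = 0.7031 − 0.2550 = 0.4481 ⇒ 0.45
Pr(exercise) under Q = N(−d₂) = N(-0.45) = 0.3264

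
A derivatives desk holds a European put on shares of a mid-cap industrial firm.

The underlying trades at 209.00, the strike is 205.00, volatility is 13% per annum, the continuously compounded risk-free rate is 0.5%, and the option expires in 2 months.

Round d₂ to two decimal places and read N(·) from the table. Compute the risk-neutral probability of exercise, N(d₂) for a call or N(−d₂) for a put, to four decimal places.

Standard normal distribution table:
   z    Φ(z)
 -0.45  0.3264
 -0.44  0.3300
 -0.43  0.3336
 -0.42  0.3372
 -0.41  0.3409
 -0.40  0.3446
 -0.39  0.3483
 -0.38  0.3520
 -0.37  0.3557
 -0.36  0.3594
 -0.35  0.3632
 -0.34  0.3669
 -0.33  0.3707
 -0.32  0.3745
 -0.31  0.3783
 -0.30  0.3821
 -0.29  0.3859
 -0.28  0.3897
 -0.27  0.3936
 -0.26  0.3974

σ√T = 0.13 × 0.4082 = 0.0531
d₁ = [ln(209/205) + (0.005 + ½·0.13²)·0.1667] / (σ√T) = (0.0193 + 0.0022) / 0.0531 = 0.4064 which rounds to 0.41
d₂ = 0.4064 − 0.0531 = 0.3533 which rounds to 0.35
Risk-neutral Pr[S_T < K] = N(−d₂) = N(-0.35) = 0.3632

0.3632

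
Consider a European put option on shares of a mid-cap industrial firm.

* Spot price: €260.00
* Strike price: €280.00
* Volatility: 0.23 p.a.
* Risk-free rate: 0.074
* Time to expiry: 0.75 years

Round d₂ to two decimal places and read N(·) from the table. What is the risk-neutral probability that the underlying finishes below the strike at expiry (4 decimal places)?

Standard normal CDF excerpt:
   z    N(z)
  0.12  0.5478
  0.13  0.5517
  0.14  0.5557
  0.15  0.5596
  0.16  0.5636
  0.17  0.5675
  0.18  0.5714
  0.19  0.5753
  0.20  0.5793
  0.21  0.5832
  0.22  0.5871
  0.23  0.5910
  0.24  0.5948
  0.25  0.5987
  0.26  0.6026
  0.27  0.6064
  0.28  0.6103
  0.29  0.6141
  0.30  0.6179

T = 0.75;  σ√T = 0.1992
d₁ = [ln(260/280) + (0.074 + 0.23²/2)·0.75] / 0.1992 = [-0.0741 + 0.0753] / 0.1992 = 0.0062 ≈ 0.01
d₂ = d₁ − σ√T = 0.0062 − 0.1992 = -0.1930 ≈ -0.19
Risk-neutral Pr[S_T < K] = N(−d₂) = N(0.19) = 0.5753

0.5753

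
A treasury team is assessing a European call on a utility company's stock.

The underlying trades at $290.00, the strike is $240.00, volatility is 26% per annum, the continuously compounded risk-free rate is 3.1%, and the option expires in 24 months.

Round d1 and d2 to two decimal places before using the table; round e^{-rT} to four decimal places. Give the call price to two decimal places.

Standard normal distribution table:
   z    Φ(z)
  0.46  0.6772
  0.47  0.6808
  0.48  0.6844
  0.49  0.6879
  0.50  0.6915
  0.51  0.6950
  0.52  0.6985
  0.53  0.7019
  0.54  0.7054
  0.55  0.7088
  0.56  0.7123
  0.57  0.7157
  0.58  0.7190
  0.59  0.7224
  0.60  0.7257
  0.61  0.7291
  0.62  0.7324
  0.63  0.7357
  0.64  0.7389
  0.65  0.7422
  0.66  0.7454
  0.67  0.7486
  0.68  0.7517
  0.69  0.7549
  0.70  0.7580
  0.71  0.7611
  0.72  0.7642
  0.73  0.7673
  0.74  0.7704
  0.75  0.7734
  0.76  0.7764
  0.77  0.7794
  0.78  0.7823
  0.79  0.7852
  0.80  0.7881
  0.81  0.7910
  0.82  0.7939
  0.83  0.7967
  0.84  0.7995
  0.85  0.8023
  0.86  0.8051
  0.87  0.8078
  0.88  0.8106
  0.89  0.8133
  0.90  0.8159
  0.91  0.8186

$78.28

σ√T = 0.26 × 1.4142 = 0.3677
d₁ = [ln(290/240) + (0.031 + ½·0.26²)·2] / (σ√T) = (0.1892 + 0.1296) / 0.3677 = 0.8671 ≈ 0.87
d₂ = 0.8671 − 0.3677 = 0.4994 ≈ 0.50
exp(−rT) = exp(−0.031·2) = 0.9399
C = 290·N(0.87) − 240·0.9399·N(0.50) = 290·0.8078 − 240·0.9399·0.6915 = 234.2620 − 155.9858 = 78.2762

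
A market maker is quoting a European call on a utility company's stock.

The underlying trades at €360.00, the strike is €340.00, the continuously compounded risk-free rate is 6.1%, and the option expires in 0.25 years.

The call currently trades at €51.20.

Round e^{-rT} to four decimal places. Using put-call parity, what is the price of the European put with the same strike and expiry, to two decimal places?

€26.07

e^(−rT) = e^(−0.061·0.25) = 0.9849
Put-call parity: C − P = S − K·e^(−rT) = 360 − 340·0.9849 = 360 − 334.8660 = 25.1340
P = C − (C − P) = 51.20 − (25.1340) = 26.0660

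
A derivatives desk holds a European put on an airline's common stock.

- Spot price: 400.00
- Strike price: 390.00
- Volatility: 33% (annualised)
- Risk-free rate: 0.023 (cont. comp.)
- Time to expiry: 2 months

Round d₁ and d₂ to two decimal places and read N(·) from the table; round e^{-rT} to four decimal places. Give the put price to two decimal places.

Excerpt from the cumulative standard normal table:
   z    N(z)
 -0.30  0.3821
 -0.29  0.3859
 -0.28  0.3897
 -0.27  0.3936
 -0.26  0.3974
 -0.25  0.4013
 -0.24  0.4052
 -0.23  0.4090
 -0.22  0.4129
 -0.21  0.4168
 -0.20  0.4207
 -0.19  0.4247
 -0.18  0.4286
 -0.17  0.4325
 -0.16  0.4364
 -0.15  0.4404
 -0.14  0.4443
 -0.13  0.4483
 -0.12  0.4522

15.22

σ√T = 0.33·√0.1667 = 0.1347
d₁ = [ln(400/390) + (0.023 + 0.33²/2)·0.1667] / 0.1347 = [0.0253 + 0.0129] / 0.1347 = 0.2837 ⇒ 0.28
d₂ = d₁ − σ√T = 0.2837 − 0.1347 = 0.1490 ⇒ 0.15
e^(−rT) = e^(−0.023·0.1667) = 0.9962
P = 390·0.9962·N(-0.15) − 400·N(-0.28) = 390·0.9962·0.4404 − 400·0.3897 = 171.1033 − 155.8800 = 15.2233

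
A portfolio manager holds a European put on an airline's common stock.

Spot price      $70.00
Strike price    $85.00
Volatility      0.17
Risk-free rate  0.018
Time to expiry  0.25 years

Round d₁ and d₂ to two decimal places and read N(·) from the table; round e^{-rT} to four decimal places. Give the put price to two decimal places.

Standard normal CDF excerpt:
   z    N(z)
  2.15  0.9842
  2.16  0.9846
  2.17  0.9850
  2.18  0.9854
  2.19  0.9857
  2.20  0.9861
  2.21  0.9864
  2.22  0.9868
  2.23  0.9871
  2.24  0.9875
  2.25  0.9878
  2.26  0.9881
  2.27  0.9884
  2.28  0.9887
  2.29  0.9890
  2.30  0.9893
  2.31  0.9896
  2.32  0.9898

$14.64

σ√T = 0.17·√0.25 = 0.0850
ln(S/K) + (r + σ²/2)T = ln(70/85) + (0.018 + 0.17²/2)·0.25 = -0.1942 + 0.0081 = -0.1860
d₁ = -0.1860 / 0.0850 = -2.1887 ≈ -2.19
d₂ = d₁ − σ√T = -2.1887 − 0.0850 = -2.2737 ≈ -2.27
exp(−rT) = exp(−0.018·0.25) = 0.9955
N(−d₂) = N(2.27) = 0.9884;  N(−d₁) = N(2.19) = 0.9857
P = 85·0.9955·0.9884 − 70·0.9857 = 83.6359 − 68.9990 = 14.6369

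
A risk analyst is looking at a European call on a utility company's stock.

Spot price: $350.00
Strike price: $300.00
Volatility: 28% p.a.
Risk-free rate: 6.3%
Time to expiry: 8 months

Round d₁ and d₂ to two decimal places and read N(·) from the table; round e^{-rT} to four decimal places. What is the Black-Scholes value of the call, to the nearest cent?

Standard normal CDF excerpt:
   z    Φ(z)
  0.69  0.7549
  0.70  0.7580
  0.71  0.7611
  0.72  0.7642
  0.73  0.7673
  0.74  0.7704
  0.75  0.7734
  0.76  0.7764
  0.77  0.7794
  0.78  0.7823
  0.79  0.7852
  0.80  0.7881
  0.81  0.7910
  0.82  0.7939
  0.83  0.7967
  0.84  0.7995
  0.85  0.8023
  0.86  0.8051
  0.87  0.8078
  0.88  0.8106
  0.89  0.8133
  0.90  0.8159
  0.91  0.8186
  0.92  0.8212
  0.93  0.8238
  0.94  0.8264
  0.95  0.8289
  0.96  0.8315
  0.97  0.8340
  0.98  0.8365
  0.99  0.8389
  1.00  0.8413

$70.28

σ√T = 0.28 × 0.8165 = 0.2286
d₁ = [ln(350/300) + (0.063 + 0.28²/2)·0.6667] / 0.2286 = [0.1542 + 0.0681] / 0.2286 = 0.9723 ≈ 0.97
d₂ = d₁ − σ√T = 0.9723 − 0.2286 = 0.7437 ≈ 0.74
exp(−rT) = exp(−0.063·0.6667) = 0.9589
C = 350·N(0.97) − 300·0.9589·N(0.74) = 350·0.8340 − 300·0.9589·0.7704 = 291.9000 − 221.6210 = 70.2790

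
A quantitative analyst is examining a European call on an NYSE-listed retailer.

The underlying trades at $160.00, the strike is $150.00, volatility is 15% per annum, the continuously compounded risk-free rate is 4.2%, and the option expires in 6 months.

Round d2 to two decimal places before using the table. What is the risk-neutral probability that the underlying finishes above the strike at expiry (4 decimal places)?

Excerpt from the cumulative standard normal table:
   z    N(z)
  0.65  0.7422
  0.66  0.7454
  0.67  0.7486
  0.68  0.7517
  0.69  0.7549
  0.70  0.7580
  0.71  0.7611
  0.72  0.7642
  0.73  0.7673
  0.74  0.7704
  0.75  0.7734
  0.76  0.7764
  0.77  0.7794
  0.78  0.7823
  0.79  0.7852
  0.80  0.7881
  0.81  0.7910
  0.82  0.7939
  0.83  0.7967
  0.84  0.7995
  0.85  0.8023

σ√T = 0.15·√0.5 = 0.1061
d₁ = [ln(160/150) + (0.042 + ½·0.15²)·0.5] / (σ√T) = (0.0645 + 0.0266) / 0.1061 = 0.8595 ≈ 0.86
d₂ = 0.8595 − 0.1061 = 0.7534 ≈ 0.75
Pr(exercise) under Q = N(d₂) = 0.7734

0.7734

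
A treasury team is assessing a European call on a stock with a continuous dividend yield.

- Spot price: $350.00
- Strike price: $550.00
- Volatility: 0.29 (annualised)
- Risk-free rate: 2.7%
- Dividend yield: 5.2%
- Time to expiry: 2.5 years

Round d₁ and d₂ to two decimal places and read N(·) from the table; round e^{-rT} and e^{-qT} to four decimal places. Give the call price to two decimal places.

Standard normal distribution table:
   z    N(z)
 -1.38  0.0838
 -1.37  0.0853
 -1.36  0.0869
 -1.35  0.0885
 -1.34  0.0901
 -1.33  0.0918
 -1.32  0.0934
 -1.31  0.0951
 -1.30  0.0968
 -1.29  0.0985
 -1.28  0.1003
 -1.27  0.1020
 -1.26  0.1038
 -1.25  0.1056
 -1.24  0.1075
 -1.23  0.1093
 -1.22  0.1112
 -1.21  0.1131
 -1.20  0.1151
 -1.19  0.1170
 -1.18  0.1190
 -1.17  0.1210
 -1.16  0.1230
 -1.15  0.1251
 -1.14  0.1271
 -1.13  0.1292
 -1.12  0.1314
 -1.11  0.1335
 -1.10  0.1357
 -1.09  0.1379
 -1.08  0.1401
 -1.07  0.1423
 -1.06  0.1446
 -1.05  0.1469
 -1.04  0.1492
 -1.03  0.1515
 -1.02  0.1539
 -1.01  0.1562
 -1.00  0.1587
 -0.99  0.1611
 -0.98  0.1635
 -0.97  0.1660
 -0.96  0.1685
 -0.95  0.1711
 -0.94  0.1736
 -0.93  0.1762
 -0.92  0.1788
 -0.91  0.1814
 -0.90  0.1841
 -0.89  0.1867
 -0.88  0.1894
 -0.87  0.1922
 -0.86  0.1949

σ√T = 0.29·√2.5 = 0.4585
d₁ = [ln(350/550) + (0.027 − 0.052 + 0.29²/2)·2.5] / 0.4585 = [-0.4520 + 0.0426] / 0.4585 = -0.8928 ≈ -0.89
d₂ = d₁ − σ√T = -0.8928 − 0.4585 = -1.3513 ≈ -1.35
e^(−qT) = e^(−0.052·2.5) = 0.8781;  e^(−rT) = e^(−0.027·2.5) = 0.9347
N(d₁) = N(-0.89) = 0.1867;  N(d₂) = N(-1.35) = 0.0885
C = 350·0.8781·0.1867 − 550·0.9347·0.0885 = 57.3794 − 45.4965 = 11.8829

$11.88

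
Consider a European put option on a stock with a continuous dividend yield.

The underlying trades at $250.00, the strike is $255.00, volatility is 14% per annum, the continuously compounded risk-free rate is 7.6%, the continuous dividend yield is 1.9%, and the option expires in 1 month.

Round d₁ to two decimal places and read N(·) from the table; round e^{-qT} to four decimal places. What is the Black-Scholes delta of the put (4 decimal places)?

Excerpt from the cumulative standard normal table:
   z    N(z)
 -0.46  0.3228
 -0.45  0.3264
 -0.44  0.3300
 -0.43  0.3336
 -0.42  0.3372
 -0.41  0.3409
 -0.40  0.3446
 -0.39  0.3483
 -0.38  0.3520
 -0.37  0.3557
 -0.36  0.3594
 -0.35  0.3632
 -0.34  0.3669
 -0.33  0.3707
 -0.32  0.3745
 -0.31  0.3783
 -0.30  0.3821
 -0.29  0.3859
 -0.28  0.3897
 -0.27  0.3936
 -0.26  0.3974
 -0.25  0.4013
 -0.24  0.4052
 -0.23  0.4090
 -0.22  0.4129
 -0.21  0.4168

-0.6358

T = 0.08333;  σ√T = 0.0404
d₁ = [ln(250/255) + (0.076 − 0.019 + ½·0.14²)·0.08333] / (σ√T) = (-0.0198 + 0.0056) / 0.0404 = -0.3522 ≈ -0.35
N(d₁) = N(-0.35) = 0.3632
Δ_put = exp(−qT)·(N(d₁) − 1) = 0.9984·(0.3632 − 1) = -0.6358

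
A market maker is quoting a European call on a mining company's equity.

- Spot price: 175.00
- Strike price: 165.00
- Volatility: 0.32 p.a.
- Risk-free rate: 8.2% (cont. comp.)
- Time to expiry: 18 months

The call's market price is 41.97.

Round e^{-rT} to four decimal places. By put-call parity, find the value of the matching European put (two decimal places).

exp(−rT) = exp(−0.082·1.5) = 0.8843
Put-call parity: C − P = S − K·e^(−rT) = 175 − 165·0.8843 = 175 − 145.9095 = 29.0905
P = C − (C − P) = 41.97 − (29.0905) = 12.8795

12.88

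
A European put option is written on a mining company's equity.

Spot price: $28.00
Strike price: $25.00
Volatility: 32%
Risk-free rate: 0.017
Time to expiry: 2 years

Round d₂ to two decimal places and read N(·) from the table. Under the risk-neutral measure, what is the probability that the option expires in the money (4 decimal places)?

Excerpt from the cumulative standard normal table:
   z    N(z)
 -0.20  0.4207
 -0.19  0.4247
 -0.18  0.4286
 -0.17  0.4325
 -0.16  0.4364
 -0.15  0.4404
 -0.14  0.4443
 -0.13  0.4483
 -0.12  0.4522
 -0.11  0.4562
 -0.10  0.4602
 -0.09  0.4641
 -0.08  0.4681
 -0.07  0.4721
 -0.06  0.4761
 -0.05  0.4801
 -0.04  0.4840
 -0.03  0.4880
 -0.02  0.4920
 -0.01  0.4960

σ√T = 0.32·√2 = 0.4525
d₁ = [ln(28/25) + (0.017 + ½·0.32²)·2] / (σ√T) = (0.1133 + 0.1364) / 0.4525 = 0.5518 ⇒ 0.55
d₂ = 0.5518 − 0.4525 = 0.0993 ⇒ 0.10
Risk-neutral Pr[S_T < K] = N(−d₂) = N(-0.10) = 0.4602

0.4602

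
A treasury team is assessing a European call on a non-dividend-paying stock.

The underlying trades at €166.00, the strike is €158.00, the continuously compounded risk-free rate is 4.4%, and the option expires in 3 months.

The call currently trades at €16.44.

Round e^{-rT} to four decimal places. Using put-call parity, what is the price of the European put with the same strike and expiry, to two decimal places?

exp(−rT) = exp(−0.044·0.25) = 0.9891
Put-call parity: C − P = S − K·e^(−rT) = 166 − 158·0.9891 = 166 − 156.2778 = 9.7222
P = C − (C − P) = 16.44 − (9.7222) = 6.7178

€6.72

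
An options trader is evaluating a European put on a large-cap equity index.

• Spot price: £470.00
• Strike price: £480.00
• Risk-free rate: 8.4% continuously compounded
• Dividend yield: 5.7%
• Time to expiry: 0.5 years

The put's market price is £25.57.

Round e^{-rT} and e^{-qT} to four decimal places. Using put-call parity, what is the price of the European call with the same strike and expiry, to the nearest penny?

£22.09

exp(−qT) = exp(−0.057·0.5) = 0.9719;  exp(−rT) = exp(−0.084·0.5) = 0.9589
Put-call parity: C − P = S·e^(−qT) − K·e^(−rT) = 470·0.9719 − 480·0.9589 = 456.7930 − 460.2720 = -3.4790
C = P + (C − P) = 25.57 + (-3.4790) = 22.0910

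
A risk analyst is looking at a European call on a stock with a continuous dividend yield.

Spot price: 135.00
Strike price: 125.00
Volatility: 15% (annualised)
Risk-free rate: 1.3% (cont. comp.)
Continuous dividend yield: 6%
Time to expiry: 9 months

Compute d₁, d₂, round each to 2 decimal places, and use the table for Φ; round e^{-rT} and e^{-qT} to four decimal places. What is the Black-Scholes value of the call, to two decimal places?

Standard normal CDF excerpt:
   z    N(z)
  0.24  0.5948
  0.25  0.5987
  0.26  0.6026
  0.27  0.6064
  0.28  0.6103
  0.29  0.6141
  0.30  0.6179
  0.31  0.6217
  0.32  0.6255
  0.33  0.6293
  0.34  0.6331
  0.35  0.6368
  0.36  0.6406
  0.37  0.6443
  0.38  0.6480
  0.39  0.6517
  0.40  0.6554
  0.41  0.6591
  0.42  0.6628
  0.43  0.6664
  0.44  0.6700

9.51

σ√T = 0.15 × 0.8660 = 0.1299
d₁ = [ln(135/125) + (0.013 − 0.06 + 0.15²/2)·0.75] / 0.1299 = [0.0770 − 0.0268] / 0.1299 = 0.3860 which rounds to 0.39
d₂ = d₁ − σ√T = 0.3860 − 0.1299 = 0.2561 which rounds to 0.26
exp(−qT) = exp(−0.06·0.75) = 0.9560;  exp(−rT) = exp(−0.013·0.75) = 0.9903
N(d₁) = N(0.39) = 0.6517;  N(d₂) = N(0.26) = 0.6026
C = 135·0.9560·0.6517 − 125·0.9903·0.6026 = 84.1084 − 74.5943 = 9.5141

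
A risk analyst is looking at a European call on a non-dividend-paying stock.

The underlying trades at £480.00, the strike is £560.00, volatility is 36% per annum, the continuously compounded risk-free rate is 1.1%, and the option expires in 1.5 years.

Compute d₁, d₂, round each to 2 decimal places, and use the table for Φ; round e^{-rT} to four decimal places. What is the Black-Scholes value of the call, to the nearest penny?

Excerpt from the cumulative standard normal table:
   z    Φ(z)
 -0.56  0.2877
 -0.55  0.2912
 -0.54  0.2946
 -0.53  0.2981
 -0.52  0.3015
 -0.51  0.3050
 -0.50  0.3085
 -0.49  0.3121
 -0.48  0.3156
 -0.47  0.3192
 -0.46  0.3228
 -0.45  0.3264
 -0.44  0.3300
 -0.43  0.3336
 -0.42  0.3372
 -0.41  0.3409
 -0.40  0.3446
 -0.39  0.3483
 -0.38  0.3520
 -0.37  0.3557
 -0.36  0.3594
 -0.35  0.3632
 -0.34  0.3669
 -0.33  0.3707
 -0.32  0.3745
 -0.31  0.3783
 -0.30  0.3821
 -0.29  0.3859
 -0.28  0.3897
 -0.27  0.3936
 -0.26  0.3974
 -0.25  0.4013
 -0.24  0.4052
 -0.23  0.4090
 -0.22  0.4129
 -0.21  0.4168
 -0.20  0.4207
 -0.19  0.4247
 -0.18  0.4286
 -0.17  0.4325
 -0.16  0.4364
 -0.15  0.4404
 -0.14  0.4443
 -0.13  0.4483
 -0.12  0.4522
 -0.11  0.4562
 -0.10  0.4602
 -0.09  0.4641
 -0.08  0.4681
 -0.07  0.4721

σ√T = 0.36·√1.5 = 0.4409
d₁ = [ln(480/560) + (0.011 + 0.36²/2)·1.5] / 0.4409 = [-0.1542 + 0.1137] / 0.4409 = -0.0917 which rounds to -0.09
d₂ = d₁ − σ√T = -0.0917 − 0.4409 = -0.5327 which rounds to -0.53
exp(−rT) = exp(−0.011·1.5) = 0.9836
C = 480·N(-0.09) − 560·0.9836·N(-0.53) = 480·0.4641 − 560·0.9836·0.2981 = 222.7680 − 164.1982 = 58.5698

£58.57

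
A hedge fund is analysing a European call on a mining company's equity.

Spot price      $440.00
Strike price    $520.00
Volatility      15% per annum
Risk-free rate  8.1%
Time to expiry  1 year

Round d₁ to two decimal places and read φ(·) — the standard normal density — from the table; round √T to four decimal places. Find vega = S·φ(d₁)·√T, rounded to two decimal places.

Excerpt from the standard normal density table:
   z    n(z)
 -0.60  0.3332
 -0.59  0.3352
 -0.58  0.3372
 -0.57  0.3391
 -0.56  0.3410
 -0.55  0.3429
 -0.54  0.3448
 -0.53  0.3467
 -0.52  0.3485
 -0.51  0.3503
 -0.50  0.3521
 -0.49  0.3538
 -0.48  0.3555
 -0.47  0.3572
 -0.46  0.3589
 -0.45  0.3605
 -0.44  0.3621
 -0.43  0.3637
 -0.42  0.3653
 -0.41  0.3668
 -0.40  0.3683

T = 1;  σ√T = 0.1500
d₁ = [ln(440/520) + (0.081 + 0.15²/2)·1] / 0.1500 = [-0.1671 + 0.0922] / 0.1500 = -0.4987 ≈ -0.50
√T = √1 = 1.0000
φ(d₁) = φ(-0.50) = 0.3521
vega = S·φ(d₁)·√T = 440·0.3521·1.0000 = 154.9240

154.92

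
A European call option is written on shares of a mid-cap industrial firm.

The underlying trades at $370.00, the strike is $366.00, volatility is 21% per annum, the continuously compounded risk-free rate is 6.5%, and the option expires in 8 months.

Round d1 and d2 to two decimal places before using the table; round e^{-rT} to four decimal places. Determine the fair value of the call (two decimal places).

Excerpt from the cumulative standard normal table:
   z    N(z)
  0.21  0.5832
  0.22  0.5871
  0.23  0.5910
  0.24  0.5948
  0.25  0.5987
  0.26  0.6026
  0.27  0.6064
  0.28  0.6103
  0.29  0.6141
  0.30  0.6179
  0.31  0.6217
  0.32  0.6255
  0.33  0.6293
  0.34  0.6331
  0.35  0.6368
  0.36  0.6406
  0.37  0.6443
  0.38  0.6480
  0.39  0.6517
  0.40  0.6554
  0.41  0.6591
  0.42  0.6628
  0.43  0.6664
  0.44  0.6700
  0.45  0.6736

$35.36

σ√T = 0.21·√0.6667 = 0.1715
d₁ = [ln(370/366) + (0.065 + 0.21²/2)·0.6667] / 0.1715 = [0.0109 + 0.0580] / 0.1715 = 0.4019 ≈ 0.40
d₂ = d₁ − σ√T = 0.4019 − 0.1715 = 0.2304 ≈ 0.23
e^(−rT) = e^(−0.065·0.6667) = 0.9576
N(d₁) = N(0.40) = 0.6554;  N(d₂) = N(0.23) = 0.5910
C = 370·0.6554 − 366·0.9576·0.5910 = 242.4980 − 207.1346 = 35.3634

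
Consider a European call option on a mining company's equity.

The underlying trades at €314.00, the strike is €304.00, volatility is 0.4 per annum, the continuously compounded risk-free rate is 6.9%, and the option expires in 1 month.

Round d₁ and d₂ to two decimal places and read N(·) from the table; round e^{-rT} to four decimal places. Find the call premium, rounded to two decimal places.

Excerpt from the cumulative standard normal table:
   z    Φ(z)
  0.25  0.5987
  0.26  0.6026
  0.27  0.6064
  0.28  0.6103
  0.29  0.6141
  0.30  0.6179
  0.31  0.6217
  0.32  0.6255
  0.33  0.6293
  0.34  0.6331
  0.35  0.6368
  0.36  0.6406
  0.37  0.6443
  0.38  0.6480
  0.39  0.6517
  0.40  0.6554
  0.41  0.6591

€21.34

σ√T = 0.4·√0.08333 = 0.1155
d₁ = [ln(314/304) + (0.069 + 0.4²/2)·0.08333] / 0.1155 = [0.0324 + 0.0124] / 0.1155 = 0.3878 which rounds to 0.39
d₂ = d₁ − σ√T = 0.3878 − 0.1155 = 0.2724 which rounds to 0.27
e^(−rT) = e^(−0.069·0.08333) = 0.9943
N(d₁) = N(0.39) = 0.6517;  N(d₂) = N(0.27) = 0.6064
C = 314·0.6517 − 304·0.9943·0.6064 = 204.6338 − 183.2948 = 21.3390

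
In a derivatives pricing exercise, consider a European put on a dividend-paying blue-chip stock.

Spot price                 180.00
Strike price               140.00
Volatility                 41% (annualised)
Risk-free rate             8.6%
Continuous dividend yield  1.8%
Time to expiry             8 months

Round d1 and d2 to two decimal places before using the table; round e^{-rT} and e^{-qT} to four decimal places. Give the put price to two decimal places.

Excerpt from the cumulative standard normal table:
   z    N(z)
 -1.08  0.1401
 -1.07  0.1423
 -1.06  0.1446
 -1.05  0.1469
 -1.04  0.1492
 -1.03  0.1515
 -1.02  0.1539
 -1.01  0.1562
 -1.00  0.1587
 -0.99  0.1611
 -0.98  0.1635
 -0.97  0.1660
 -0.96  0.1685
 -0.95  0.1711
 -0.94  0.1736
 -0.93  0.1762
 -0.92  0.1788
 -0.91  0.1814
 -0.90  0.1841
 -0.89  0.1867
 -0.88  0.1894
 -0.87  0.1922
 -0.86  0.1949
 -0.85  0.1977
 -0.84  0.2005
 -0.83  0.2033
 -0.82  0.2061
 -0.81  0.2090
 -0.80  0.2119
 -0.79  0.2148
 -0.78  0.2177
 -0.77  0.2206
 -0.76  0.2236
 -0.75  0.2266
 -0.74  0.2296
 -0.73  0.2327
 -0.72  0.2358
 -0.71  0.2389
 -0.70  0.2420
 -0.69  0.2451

5.05

σ√T = 0.41·√0.6667 = 0.3348
ln(S/K) + (r − q + σ²/2)T = ln(180/140) + (0.086 − 0.018 + 0.41²/2)·0.6667 = 0.2513 + 0.1014 = 0.3527
d₁ = 0.3527 / 0.3348 = 1.0535 ≈ 1.05
d₂ = d₁ − σ√T = 1.0535 − 0.3348 = 0.7188 ≈ 0.72
e^(−qT) = e^(−0.018·0.6667) = 0.9881;  e^(−rT) = e^(−0.086·0.6667) = 0.9443
N(−d₂) = N(-0.72) = 0.2358;  N(−d₁) = N(-1.05) = 0.1469
P = 140·0.9443·0.2358 − 180·0.9881·0.1469 = 31.1732 − 26.1273 = 5.0459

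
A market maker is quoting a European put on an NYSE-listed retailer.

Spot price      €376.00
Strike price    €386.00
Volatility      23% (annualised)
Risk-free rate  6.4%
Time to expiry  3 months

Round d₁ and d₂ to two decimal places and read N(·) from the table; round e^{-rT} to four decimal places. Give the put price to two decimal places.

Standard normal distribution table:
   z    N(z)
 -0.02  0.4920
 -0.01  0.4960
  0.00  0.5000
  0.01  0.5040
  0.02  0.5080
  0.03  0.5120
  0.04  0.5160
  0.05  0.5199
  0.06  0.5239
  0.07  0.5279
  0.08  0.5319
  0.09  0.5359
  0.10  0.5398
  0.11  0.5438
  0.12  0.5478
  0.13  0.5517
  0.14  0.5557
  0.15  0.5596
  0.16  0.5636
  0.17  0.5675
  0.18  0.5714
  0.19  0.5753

T = 0.25;  σ√T = 0.1150
ln(S/K) + (r + σ²/2)T = ln(376/386) + (0.064 + 0.23²/2)·0.25 = -0.0262 + 0.0226 = -0.0036
d₁ = -0.0036 / 0.1150 = -0.0316 which rounds to -0.03
d₂ = d₁ − σ√T = -0.0316 − 0.1150 = -0.1466 which rounds to -0.15
exp(−rT) = exp(−0.064·0.25) = 0.9841
N(−d₂) = N(0.15) = 0.5596;  N(−d₁) = N(0.03) = 0.5120
P = 386·0.9841·0.5596 − 376·0.5120 = 212.5711 − 192.5120 = 20.0591

€20.06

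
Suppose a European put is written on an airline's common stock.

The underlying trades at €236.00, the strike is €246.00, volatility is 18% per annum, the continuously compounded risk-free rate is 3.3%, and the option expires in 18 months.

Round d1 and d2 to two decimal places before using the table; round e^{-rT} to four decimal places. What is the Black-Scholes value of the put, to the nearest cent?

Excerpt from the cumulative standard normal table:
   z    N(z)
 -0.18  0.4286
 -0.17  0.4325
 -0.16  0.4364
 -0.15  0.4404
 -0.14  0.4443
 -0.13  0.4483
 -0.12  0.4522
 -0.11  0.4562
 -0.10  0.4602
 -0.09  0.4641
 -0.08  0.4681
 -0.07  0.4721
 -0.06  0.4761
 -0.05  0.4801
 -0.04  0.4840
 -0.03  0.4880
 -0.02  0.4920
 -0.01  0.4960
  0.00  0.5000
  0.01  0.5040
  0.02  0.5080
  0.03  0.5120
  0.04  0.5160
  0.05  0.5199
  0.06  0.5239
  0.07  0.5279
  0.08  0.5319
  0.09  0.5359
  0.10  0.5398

€19.66

σ√T = 0.18·√1.5 = 0.2205
d₁ = [ln(236/246) + (0.033 + 0.18²/2)·1.5] / 0.2205 = [-0.0415 + 0.0738] / 0.2205 = 0.1465 ≈ 0.15
d₂ = d₁ − σ√T = 0.1465 − 0.2205 = -0.0739 ≈ -0.07
exp(−rT) = exp(−0.033·1.5) = 0.9517
N(−d₂) = N(0.07) = 0.5279;  N(−d₁) = N(-0.15) = 0.4404
P = 246·0.9517·0.5279 − 236·0.4404 = 123.5910 − 103.9344 = 19.6566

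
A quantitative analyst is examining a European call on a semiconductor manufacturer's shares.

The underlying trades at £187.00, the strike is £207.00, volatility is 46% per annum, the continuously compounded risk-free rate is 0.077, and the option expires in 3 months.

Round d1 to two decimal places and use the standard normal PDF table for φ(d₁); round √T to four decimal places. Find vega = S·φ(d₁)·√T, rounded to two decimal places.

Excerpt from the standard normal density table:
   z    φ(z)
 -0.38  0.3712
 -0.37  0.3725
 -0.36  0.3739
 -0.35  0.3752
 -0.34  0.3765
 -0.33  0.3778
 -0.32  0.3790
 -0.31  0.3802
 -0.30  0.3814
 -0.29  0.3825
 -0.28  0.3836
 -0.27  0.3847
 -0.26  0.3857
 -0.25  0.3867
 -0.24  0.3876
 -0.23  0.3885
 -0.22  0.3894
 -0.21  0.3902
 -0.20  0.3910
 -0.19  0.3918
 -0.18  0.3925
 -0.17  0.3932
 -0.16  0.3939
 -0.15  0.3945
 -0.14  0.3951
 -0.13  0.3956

36.24

T = 0.25;  σ√T = 0.2300
ln(S/K) + (r + σ²/2)T = ln(187/207) + (0.077 + 0.46²/2)·0.25 = -0.1016 + 0.0457 = -0.0559
d₁ = -0.0559 / 0.2300 = -0.2431 which rounds to -0.24
√T = √0.25 = 0.5000
φ(d₁) = φ(-0.24) = 0.3876
vega = S·φ(d₁)·√T = 187·0.3876·0.5000 = 36.2406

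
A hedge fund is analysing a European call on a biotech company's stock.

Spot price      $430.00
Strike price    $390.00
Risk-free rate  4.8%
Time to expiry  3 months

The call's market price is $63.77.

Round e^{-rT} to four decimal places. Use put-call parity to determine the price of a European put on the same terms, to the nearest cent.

e^(−rT) = e^(−0.048·0.25) = 0.9881
Put-call parity: C − P = S − K·e^(−rT) = 430 − 390·0.9881 = 430 − 385.3590 = 44.6410
P = C − (C − P) = 63.77 − (44.6410) = 19.1290

$19.13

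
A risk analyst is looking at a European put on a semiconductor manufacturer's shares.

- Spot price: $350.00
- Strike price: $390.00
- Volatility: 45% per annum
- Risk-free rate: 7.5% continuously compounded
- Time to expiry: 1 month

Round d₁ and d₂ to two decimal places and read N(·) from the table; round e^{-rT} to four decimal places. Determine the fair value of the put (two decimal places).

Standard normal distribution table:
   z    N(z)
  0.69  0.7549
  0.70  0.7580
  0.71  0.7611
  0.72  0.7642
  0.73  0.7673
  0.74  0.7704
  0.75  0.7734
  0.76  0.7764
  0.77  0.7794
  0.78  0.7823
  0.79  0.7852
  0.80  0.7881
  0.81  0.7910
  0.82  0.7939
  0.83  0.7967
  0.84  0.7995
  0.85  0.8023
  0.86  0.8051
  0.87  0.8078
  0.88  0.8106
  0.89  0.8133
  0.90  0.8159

$43.49

σ√T = 0.45·√0.08333 = 0.1299
d₁ = [ln(350/390) + (0.075 + 0.45²/2)·0.08333] / 0.1299 = [-0.1082 + 0.0147] / 0.1299 = -0.7200 which rounds to -0.72
d₂ = d₁ − σ√T = -0.7200 − 0.1299 = -0.8499 which rounds to -0.85
e^(−rT) = e^(−0.075·0.08333) = 0.9938
N(−d₂) = N(0.85) = 0.8023;  N(−d₁) = N(0.72) = 0.7642
P = 390·0.9938·0.8023 − 350·0.7642 = 310.9570 − 267.4700 = 43.4870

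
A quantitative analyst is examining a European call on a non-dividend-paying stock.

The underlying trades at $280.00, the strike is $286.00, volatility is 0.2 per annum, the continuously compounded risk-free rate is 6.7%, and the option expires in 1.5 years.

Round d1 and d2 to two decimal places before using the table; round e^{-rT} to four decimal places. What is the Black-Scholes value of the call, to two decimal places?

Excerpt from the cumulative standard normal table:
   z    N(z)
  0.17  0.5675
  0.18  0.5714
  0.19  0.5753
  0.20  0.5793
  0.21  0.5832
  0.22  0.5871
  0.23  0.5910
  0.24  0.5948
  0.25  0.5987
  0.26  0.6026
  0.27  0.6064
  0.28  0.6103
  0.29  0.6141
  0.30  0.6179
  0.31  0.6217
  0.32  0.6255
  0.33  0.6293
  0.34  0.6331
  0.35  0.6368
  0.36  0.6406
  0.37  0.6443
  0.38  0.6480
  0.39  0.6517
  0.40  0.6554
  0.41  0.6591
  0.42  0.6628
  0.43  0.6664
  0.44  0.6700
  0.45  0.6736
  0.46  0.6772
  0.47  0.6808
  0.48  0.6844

σ√T = 0.2 × 1.2247 = 0.2449
ln(S/K) + (r + σ²/2)T = ln(280/286) + (0.067 + 0.2²/2)·1.5 = -0.0212 + 0.1305 = 0.1093
d₁ = 0.1093 / 0.2449 = 0.4462 ⇒ 0.45
d₂ = d₁ − σ√T = 0.4462 − 0.2449 = 0.2013 ⇒ 0.20
exp(−rT) = exp(−0.067·1.5) = 0.9044
C = 280·N(0.45) − 286·0.9044·N(0.20) = 280·0.6736 − 286·0.9044·0.5793 = 188.6080 − 149.8408 = 38.7672

$38.77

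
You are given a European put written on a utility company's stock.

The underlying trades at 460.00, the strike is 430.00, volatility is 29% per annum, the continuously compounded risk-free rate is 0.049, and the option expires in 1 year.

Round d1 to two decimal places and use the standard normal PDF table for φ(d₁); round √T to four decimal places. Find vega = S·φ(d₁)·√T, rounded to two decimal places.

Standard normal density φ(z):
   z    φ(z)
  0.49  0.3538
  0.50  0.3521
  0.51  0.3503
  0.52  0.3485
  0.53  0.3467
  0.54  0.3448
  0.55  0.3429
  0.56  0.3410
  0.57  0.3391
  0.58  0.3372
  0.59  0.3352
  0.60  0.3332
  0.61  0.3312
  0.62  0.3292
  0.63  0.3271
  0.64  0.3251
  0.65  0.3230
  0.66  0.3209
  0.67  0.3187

157.73

σ√T = 0.29 × 1.0000 = 0.2900
d₁ = [ln(460/430) + (0.049 + 0.29²/2)·1] / 0.2900 = [0.0674 + 0.0910] / 0.2900 = 0.5465 which rounds to 0.55
√T = √1 = 1.0000
φ(d₁) = φ(0.55) = 0.3429
vega = S·φ(d₁)·√T = 460·0.3429·1.0000 = 157.7340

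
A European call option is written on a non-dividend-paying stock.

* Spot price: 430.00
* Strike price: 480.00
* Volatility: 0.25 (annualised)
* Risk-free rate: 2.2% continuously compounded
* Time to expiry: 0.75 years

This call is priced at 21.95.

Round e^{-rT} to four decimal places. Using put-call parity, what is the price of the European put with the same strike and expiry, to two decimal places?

exp(−rT) = exp(−0.022·0.75) = 0.9836
Put-call parity: C − P = S − K·e^(−rT) = 430 − 480·0.9836 = 430 − 472.1280 = -42.1280
P = C − (C − P) = 21.95 − (-42.1280) = 64.0780

64.08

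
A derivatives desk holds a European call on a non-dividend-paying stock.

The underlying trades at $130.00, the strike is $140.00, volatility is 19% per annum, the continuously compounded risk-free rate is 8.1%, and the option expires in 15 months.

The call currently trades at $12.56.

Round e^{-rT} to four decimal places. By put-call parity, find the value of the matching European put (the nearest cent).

$9.08

e^(−rT) = e^(−0.081·1.25) = 0.9037
Put-call parity: C − P = S − K·e^(−rT) = 130 − 140·0.9037 = 130 − 126.5180 = 3.4820
P = C − (C − P) = 12.56 − (3.4820) = 9.0780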